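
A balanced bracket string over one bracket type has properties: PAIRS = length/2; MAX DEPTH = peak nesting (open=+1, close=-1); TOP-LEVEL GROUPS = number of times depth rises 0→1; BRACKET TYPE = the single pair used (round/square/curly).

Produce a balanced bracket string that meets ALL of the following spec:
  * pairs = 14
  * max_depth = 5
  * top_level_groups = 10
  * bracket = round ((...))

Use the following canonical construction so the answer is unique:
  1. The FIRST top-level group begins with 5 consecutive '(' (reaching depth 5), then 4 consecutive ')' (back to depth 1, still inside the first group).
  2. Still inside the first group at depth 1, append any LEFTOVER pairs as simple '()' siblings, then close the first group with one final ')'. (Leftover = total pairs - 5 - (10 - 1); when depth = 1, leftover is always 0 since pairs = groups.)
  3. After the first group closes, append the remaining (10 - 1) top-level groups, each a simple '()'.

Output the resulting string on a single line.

Answer: ((((()))))()()()()()()()()()

Derivation:
Spec: pairs=14 depth=5 groups=10
Leftover pairs = 14 - 5 - (10-1) = 0
First group: deep chain of depth 5 + 0 sibling pairs
Remaining 9 groups: simple '()' each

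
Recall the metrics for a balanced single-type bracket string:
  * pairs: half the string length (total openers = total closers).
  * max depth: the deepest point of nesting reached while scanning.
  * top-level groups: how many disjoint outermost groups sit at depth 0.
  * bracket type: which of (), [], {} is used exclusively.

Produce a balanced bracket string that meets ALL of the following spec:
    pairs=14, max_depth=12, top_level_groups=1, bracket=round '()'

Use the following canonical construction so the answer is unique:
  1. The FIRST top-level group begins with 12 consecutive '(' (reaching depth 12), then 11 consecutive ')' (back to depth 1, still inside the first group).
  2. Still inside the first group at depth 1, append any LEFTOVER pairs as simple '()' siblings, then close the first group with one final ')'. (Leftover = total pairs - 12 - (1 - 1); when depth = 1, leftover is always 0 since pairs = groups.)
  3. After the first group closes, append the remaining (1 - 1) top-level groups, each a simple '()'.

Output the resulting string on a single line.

Spec: pairs=14 depth=12 groups=1
Leftover pairs = 14 - 12 - (1-1) = 2
First group: deep chain of depth 12 + 2 sibling pairs
Remaining 0 groups: simple '()' each

Answer: (((((((((((()))))))))))()())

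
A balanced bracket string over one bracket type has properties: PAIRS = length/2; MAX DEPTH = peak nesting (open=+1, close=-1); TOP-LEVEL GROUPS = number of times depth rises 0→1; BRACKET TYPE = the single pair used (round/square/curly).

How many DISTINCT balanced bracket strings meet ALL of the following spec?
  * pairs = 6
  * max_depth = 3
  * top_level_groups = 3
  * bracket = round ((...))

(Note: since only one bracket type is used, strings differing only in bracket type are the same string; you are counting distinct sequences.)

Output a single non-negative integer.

Answer: 15

Derivation:
Spec: pairs=6 depth=3 groups=3
Count(depth <= 3) = 25
Count(depth <= 2) = 10
Count(depth == 3) = 25 - 10 = 15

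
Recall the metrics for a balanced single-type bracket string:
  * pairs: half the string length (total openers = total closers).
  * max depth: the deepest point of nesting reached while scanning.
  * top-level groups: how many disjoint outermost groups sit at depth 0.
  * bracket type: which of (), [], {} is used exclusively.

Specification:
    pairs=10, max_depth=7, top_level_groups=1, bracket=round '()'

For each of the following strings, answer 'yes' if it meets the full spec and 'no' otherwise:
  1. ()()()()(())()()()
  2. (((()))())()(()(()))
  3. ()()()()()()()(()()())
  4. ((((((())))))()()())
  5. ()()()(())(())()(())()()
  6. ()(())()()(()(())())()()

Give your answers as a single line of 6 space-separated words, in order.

Answer: no no no yes no no

Derivation:
String 1 '()()()()(())()()()': depth seq [1 0 1 0 1 0 1 0 1 2 1 0 1 0 1 0 1 0]
  -> pairs=9 depth=2 groups=8 -> no
String 2 '(((()))())()(()(()))': depth seq [1 2 3 4 3 2 1 2 1 0 1 0 1 2 1 2 3 2 1 0]
  -> pairs=10 depth=4 groups=3 -> no
String 3 '()()()()()()()(()()())': depth seq [1 0 1 0 1 0 1 0 1 0 1 0 1 0 1 2 1 2 1 2 1 0]
  -> pairs=11 depth=2 groups=8 -> no
String 4 '((((((())))))()()())': depth seq [1 2 3 4 5 6 7 6 5 4 3 2 1 2 1 2 1 2 1 0]
  -> pairs=10 depth=7 groups=1 -> yes
String 5 '()()()(())(())()(())()()': depth seq [1 0 1 0 1 0 1 2 1 0 1 2 1 0 1 0 1 2 1 0 1 0 1 0]
  -> pairs=12 depth=2 groups=9 -> no
String 6 '()(())()()(()(())())()()': depth seq [1 0 1 2 1 0 1 0 1 0 1 2 1 2 3 2 1 2 1 0 1 0 1 0]
  -> pairs=12 depth=3 groups=7 -> no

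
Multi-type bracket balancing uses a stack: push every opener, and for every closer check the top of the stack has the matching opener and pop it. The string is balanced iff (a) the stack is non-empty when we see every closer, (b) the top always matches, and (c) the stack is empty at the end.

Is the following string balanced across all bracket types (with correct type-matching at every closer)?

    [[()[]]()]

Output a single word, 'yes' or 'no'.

pos 0: push '['; stack = [
pos 1: push '['; stack = [[
pos 2: push '('; stack = [[(
pos 3: ')' matches '('; pop; stack = [[
pos 4: push '['; stack = [[[
pos 5: ']' matches '['; pop; stack = [[
pos 6: ']' matches '['; pop; stack = [
pos 7: push '('; stack = [(
pos 8: ')' matches '('; pop; stack = [
pos 9: ']' matches '['; pop; stack = (empty)
end: stack empty → VALID
Verdict: properly nested → yes

Answer: yes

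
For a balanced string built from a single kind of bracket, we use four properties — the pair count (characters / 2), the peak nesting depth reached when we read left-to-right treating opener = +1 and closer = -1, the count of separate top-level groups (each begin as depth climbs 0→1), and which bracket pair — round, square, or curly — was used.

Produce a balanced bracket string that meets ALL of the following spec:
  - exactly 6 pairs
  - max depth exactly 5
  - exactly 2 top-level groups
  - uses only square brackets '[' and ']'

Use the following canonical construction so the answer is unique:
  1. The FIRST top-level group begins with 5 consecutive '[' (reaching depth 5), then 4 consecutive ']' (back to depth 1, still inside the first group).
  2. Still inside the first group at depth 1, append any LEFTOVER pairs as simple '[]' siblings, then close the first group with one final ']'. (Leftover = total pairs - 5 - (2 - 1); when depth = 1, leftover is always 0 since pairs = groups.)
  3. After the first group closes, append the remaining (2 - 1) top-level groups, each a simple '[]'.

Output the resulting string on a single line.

Answer: [[[[[]]]]][]

Derivation:
Spec: pairs=6 depth=5 groups=2
Leftover pairs = 6 - 5 - (2-1) = 0
First group: deep chain of depth 5 + 0 sibling pairs
Remaining 1 groups: simple '[]' each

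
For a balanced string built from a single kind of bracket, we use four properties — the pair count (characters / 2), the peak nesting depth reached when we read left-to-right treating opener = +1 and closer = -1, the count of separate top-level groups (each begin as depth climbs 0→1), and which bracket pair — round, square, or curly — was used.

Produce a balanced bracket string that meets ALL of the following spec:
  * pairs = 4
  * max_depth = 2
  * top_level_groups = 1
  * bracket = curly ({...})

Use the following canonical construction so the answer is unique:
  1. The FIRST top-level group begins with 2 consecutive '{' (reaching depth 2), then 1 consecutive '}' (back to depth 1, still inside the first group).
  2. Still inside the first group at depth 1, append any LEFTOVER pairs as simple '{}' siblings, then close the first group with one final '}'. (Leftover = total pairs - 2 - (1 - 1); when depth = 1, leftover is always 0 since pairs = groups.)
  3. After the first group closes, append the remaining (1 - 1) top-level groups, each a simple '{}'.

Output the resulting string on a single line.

Answer: {{}{}{}}

Derivation:
Spec: pairs=4 depth=2 groups=1
Leftover pairs = 4 - 2 - (1-1) = 2
First group: deep chain of depth 2 + 2 sibling pairs
Remaining 0 groups: simple '{}' each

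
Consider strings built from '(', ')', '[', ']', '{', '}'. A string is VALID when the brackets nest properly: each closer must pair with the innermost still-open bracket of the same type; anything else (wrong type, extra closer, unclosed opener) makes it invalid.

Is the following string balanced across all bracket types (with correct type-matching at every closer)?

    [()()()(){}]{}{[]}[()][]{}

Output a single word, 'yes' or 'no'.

Answer: yes

Derivation:
pos 0: push '['; stack = [
pos 1: push '('; stack = [(
pos 2: ')' matches '('; pop; stack = [
pos 3: push '('; stack = [(
pos 4: ')' matches '('; pop; stack = [
pos 5: push '('; stack = [(
pos 6: ')' matches '('; pop; stack = [
pos 7: push '('; stack = [(
pos 8: ')' matches '('; pop; stack = [
pos 9: push '{'; stack = [{
pos 10: '}' matches '{'; pop; stack = [
pos 11: ']' matches '['; pop; stack = (empty)
pos 12: push '{'; stack = {
pos 13: '}' matches '{'; pop; stack = (empty)
pos 14: push '{'; stack = {
pos 15: push '['; stack = {[
pos 16: ']' matches '['; pop; stack = {
pos 17: '}' matches '{'; pop; stack = (empty)
pos 18: push '['; stack = [
pos 19: push '('; stack = [(
pos 20: ')' matches '('; pop; stack = [
pos 21: ']' matches '['; pop; stack = (empty)
pos 22: push '['; stack = [
pos 23: ']' matches '['; pop; stack = (empty)
pos 24: push '{'; stack = {
pos 25: '}' matches '{'; pop; stack = (empty)
end: stack empty → VALID
Verdict: properly nested → yes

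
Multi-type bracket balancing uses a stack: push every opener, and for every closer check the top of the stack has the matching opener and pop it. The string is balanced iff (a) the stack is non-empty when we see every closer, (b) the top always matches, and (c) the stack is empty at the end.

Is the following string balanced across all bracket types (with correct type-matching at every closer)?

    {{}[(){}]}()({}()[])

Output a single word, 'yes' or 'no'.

Answer: yes

Derivation:
pos 0: push '{'; stack = {
pos 1: push '{'; stack = {{
pos 2: '}' matches '{'; pop; stack = {
pos 3: push '['; stack = {[
pos 4: push '('; stack = {[(
pos 5: ')' matches '('; pop; stack = {[
pos 6: push '{'; stack = {[{
pos 7: '}' matches '{'; pop; stack = {[
pos 8: ']' matches '['; pop; stack = {
pos 9: '}' matches '{'; pop; stack = (empty)
pos 10: push '('; stack = (
pos 11: ')' matches '('; pop; stack = (empty)
pos 12: push '('; stack = (
pos 13: push '{'; stack = ({
pos 14: '}' matches '{'; pop; stack = (
pos 15: push '('; stack = ((
pos 16: ')' matches '('; pop; stack = (
pos 17: push '['; stack = ([
pos 18: ']' matches '['; pop; stack = (
pos 19: ')' matches '('; pop; stack = (empty)
end: stack empty → VALID
Verdict: properly nested → yes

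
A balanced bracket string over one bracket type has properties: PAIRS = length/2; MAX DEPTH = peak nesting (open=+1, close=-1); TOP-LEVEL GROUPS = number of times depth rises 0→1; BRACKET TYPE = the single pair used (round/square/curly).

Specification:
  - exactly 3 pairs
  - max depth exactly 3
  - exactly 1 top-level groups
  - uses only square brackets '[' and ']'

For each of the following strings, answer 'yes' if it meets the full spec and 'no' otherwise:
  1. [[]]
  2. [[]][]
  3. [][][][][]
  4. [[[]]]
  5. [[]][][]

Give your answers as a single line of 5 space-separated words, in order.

Answer: no no no yes no

Derivation:
String 1 '[[]]': depth seq [1 2 1 0]
  -> pairs=2 depth=2 groups=1 -> no
String 2 '[[]][]': depth seq [1 2 1 0 1 0]
  -> pairs=3 depth=2 groups=2 -> no
String 3 '[][][][][]': depth seq [1 0 1 0 1 0 1 0 1 0]
  -> pairs=5 depth=1 groups=5 -> no
String 4 '[[[]]]': depth seq [1 2 3 2 1 0]
  -> pairs=3 depth=3 groups=1 -> yes
String 5 '[[]][][]': depth seq [1 2 1 0 1 0 1 0]
  -> pairs=4 depth=2 groups=3 -> no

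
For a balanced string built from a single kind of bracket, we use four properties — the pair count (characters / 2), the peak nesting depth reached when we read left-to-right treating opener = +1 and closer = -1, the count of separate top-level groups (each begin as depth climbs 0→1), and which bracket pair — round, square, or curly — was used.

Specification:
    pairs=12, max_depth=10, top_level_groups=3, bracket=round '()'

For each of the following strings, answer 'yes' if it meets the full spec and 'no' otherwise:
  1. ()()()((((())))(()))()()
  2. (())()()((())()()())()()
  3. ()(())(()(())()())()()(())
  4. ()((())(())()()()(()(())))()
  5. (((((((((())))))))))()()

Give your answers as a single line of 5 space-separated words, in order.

String 1 '()()()((((())))(()))()()': depth seq [1 0 1 0 1 0 1 2 3 4 5 4 3 2 1 2 3 2 1 0 1 0 1 0]
  -> pairs=12 depth=5 groups=6 -> no
String 2 '(())()()((())()()())()()': depth seq [1 2 1 0 1 0 1 0 1 2 3 2 1 2 1 2 1 2 1 0 1 0 1 0]
  -> pairs=12 depth=3 groups=6 -> no
String 3 '()(())(()(())()())()()(())': depth seq [1 0 1 2 1 0 1 2 1 2 3 2 1 2 1 2 1 0 1 0 1 0 1 2 1 0]
  -> pairs=13 depth=3 groups=6 -> no
String 4 '()((())(())()()()(()(())))()': depth seq [1 0 1 2 3 2 1 2 3 2 1 2 1 2 1 2 1 2 3 2 3 4 3 2 1 0 1 0]
  -> pairs=14 depth=4 groups=3 -> no
String 5 '(((((((((())))))))))()()': depth seq [1 2 3 4 5 6 7 8 9 10 9 8 7 6 5 4 3 2 1 0 1 0 1 0]
  -> pairs=12 depth=10 groups=3 -> yes

Answer: no no no no yes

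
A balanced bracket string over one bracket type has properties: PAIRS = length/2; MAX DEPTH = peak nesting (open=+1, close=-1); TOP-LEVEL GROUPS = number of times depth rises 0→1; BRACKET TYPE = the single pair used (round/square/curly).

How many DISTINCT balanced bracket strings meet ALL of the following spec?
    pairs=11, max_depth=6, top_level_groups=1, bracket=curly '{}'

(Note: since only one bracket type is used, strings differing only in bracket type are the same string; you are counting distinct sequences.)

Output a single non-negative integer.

Spec: pairs=11 depth=6 groups=1
Count(depth <= 6) = 14041
Count(depth <= 5) = 9842
Count(depth == 6) = 14041 - 9842 = 4199

Answer: 4199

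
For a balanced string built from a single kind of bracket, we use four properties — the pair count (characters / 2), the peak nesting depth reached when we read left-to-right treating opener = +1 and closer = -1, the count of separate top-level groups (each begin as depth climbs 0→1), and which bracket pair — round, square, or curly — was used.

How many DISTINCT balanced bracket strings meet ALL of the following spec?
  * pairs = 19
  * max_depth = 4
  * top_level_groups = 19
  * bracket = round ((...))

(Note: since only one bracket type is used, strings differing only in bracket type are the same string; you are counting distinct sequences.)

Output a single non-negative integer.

Spec: pairs=19 depth=4 groups=19
Count(depth <= 4) = 1
Count(depth <= 3) = 1
Count(depth == 4) = 1 - 1 = 0

Answer: 0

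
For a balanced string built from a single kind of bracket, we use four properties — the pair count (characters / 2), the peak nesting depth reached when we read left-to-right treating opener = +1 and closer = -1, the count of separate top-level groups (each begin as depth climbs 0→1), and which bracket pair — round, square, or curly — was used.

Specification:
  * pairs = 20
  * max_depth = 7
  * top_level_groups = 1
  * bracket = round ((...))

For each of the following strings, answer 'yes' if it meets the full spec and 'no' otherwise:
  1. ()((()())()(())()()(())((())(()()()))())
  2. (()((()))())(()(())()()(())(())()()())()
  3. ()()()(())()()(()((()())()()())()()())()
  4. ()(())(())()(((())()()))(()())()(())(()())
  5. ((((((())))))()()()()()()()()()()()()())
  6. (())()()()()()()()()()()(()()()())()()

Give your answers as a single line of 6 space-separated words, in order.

String 1 '()((()())()(())()()(())((())(()()()))())': depth seq [1 0 1 2 3 2 3 2 1 2 1 2 3 2 1 2 1 2 1 2 3 2 1 2 3 4 3 2 3 4 3 4 3 4 3 2 1 2 1 0]
  -> pairs=20 depth=4 groups=2 -> no
String 2 '(()((()))())(()(())()()(())(())()()())()': depth seq [1 2 1 2 3 4 3 2 1 2 1 0 1 2 1 2 3 2 1 2 1 2 1 2 3 2 1 2 3 2 1 2 1 2 1 2 1 0 1 0]
  -> pairs=20 depth=4 groups=3 -> no
String 3 '()()()(())()()(()((()())()()())()()())()': depth seq [1 0 1 0 1 0 1 2 1 0 1 0 1 0 1 2 1 2 3 4 3 4 3 2 3 2 3 2 3 2 1 2 1 2 1 2 1 0 1 0]
  -> pairs=20 depth=4 groups=8 -> no
String 4 '()(())(())()(((())()()))(()())()(())(()())': depth seq [1 0 1 2 1 0 1 2 1 0 1 0 1 2 3 4 3 2 3 2 3 2 1 0 1 2 1 2 1 0 1 0 1 2 1 0 1 2 1 2 1 0]
  -> pairs=21 depth=4 groups=9 -> no
String 5 '((((((())))))()()()()()()()()()()()()())': depth seq [1 2 3 4 5 6 7 6 5 4 3 2 1 2 1 2 1 2 1 2 1 2 1 2 1 2 1 2 1 2 1 2 1 2 1 2 1 2 1 0]
  -> pairs=20 depth=7 groups=1 -> yes
String 6 '(())()()()()()()()()()()(()()()())()()': depth seq [1 2 1 0 1 0 1 0 1 0 1 0 1 0 1 0 1 0 1 0 1 0 1 0 1 2 1 2 1 2 1 2 1 0 1 0 1 0]
  -> pairs=19 depth=2 groups=14 -> no

Answer: no no no no yes no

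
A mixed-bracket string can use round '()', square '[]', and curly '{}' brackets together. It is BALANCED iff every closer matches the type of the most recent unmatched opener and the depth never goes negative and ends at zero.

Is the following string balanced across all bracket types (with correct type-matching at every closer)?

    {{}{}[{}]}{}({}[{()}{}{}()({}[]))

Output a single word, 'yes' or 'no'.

pos 0: push '{'; stack = {
pos 1: push '{'; stack = {{
pos 2: '}' matches '{'; pop; stack = {
pos 3: push '{'; stack = {{
pos 4: '}' matches '{'; pop; stack = {
pos 5: push '['; stack = {[
pos 6: push '{'; stack = {[{
pos 7: '}' matches '{'; pop; stack = {[
pos 8: ']' matches '['; pop; stack = {
pos 9: '}' matches '{'; pop; stack = (empty)
pos 10: push '{'; stack = {
pos 11: '}' matches '{'; pop; stack = (empty)
pos 12: push '('; stack = (
pos 13: push '{'; stack = ({
pos 14: '}' matches '{'; pop; stack = (
pos 15: push '['; stack = ([
pos 16: push '{'; stack = ([{
pos 17: push '('; stack = ([{(
pos 18: ')' matches '('; pop; stack = ([{
pos 19: '}' matches '{'; pop; stack = ([
pos 20: push '{'; stack = ([{
pos 21: '}' matches '{'; pop; stack = ([
pos 22: push '{'; stack = ([{
pos 23: '}' matches '{'; pop; stack = ([
pos 24: push '('; stack = ([(
pos 25: ')' matches '('; pop; stack = ([
pos 26: push '('; stack = ([(
pos 27: push '{'; stack = ([({
pos 28: '}' matches '{'; pop; stack = ([(
pos 29: push '['; stack = ([([
pos 30: ']' matches '['; pop; stack = ([(
pos 31: ')' matches '('; pop; stack = ([
pos 32: saw closer ')' but top of stack is '[' (expected ']') → INVALID
Verdict: type mismatch at position 32: ')' closes '[' → no

Answer: no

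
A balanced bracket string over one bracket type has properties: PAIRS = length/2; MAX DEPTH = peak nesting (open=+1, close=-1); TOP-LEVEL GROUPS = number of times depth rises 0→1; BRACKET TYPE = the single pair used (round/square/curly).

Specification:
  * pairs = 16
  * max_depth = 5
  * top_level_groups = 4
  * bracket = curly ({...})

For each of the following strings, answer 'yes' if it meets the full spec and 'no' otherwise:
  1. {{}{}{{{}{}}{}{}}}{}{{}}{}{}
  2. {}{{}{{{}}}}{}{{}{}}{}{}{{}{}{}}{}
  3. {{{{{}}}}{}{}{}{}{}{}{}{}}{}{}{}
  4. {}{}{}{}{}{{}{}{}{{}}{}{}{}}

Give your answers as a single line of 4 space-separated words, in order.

String 1 '{{}{}{{{}{}}{}{}}}{}{{}}{}{}': depth seq [1 2 1 2 1 2 3 4 3 4 3 2 3 2 3 2 1 0 1 0 1 2 1 0 1 0 1 0]
  -> pairs=14 depth=4 groups=5 -> no
String 2 '{}{{}{{{}}}}{}{{}{}}{}{}{{}{}{}}{}': depth seq [1 0 1 2 1 2 3 4 3 2 1 0 1 0 1 2 1 2 1 0 1 0 1 0 1 2 1 2 1 2 1 0 1 0]
  -> pairs=17 depth=4 groups=8 -> no
String 3 '{{{{{}}}}{}{}{}{}{}{}{}{}}{}{}{}': depth seq [1 2 3 4 5 4 3 2 1 2 1 2 1 2 1 2 1 2 1 2 1 2 1 2 1 0 1 0 1 0 1 0]
  -> pairs=16 depth=5 groups=4 -> yes
String 4 '{}{}{}{}{}{{}{}{}{{}}{}{}{}}': depth seq [1 0 1 0 1 0 1 0 1 0 1 2 1 2 1 2 1 2 3 2 1 2 1 2 1 2 1 0]
  -> pairs=14 depth=3 groups=6 -> no

Answer: no no yes no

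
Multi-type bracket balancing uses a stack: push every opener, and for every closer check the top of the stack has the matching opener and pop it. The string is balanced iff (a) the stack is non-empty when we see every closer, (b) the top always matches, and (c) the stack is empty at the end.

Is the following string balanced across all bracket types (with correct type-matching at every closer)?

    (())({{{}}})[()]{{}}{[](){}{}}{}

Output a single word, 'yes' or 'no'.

Answer: yes

Derivation:
pos 0: push '('; stack = (
pos 1: push '('; stack = ((
pos 2: ')' matches '('; pop; stack = (
pos 3: ')' matches '('; pop; stack = (empty)
pos 4: push '('; stack = (
pos 5: push '{'; stack = ({
pos 6: push '{'; stack = ({{
pos 7: push '{'; stack = ({{{
pos 8: '}' matches '{'; pop; stack = ({{
pos 9: '}' matches '{'; pop; stack = ({
pos 10: '}' matches '{'; pop; stack = (
pos 11: ')' matches '('; pop; stack = (empty)
pos 12: push '['; stack = [
pos 13: push '('; stack = [(
pos 14: ')' matches '('; pop; stack = [
pos 15: ']' matches '['; pop; stack = (empty)
pos 16: push '{'; stack = {
pos 17: push '{'; stack = {{
pos 18: '}' matches '{'; pop; stack = {
pos 19: '}' matches '{'; pop; stack = (empty)
pos 20: push '{'; stack = {
pos 21: push '['; stack = {[
pos 22: ']' matches '['; pop; stack = {
pos 23: push '('; stack = {(
pos 24: ')' matches '('; pop; stack = {
pos 25: push '{'; stack = {{
pos 26: '}' matches '{'; pop; stack = {
pos 27: push '{'; stack = {{
pos 28: '}' matches '{'; pop; stack = {
pos 29: '}' matches '{'; pop; stack = (empty)
pos 30: push '{'; stack = {
pos 31: '}' matches '{'; pop; stack = (empty)
end: stack empty → VALID
Verdict: properly nested → yes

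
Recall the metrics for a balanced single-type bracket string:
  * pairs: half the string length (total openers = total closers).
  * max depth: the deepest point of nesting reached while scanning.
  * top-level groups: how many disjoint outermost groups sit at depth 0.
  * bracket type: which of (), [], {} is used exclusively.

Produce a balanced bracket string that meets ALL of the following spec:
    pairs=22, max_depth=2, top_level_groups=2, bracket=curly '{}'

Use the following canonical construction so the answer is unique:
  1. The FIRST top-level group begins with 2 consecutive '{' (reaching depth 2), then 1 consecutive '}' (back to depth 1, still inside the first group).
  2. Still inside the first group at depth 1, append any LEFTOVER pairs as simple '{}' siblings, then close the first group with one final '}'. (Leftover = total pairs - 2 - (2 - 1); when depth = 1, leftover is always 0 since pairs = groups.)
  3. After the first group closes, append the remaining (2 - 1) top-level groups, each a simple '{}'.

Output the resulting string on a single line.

Answer: {{}{}{}{}{}{}{}{}{}{}{}{}{}{}{}{}{}{}{}{}}{}

Derivation:
Spec: pairs=22 depth=2 groups=2
Leftover pairs = 22 - 2 - (2-1) = 19
First group: deep chain of depth 2 + 19 sibling pairs
Remaining 1 groups: simple '{}' each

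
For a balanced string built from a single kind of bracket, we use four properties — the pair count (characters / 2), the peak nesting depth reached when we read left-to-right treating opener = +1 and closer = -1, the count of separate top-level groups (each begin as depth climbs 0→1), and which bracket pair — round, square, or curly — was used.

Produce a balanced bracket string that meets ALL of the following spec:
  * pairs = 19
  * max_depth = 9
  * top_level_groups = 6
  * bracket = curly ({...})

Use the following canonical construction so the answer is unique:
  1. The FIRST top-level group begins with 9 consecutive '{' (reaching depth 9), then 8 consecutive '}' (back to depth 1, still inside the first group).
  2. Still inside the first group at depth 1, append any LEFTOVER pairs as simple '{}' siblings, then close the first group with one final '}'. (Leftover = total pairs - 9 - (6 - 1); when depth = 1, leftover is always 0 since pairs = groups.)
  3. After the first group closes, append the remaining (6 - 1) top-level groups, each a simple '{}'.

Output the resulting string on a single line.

Spec: pairs=19 depth=9 groups=6
Leftover pairs = 19 - 9 - (6-1) = 5
First group: deep chain of depth 9 + 5 sibling pairs
Remaining 5 groups: simple '{}' each

Answer: {{{{{{{{{}}}}}}}}{}{}{}{}{}}{}{}{}{}{}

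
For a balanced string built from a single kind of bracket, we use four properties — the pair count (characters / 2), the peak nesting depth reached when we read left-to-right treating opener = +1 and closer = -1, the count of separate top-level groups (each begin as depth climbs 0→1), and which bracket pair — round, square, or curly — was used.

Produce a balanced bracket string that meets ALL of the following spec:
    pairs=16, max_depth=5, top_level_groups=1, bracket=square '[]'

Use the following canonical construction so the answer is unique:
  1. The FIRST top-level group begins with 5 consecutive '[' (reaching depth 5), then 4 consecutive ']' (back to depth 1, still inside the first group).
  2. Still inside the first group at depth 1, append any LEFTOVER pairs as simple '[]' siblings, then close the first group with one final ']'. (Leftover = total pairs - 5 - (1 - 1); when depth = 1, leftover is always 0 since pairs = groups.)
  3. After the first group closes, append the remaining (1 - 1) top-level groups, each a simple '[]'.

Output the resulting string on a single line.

Spec: pairs=16 depth=5 groups=1
Leftover pairs = 16 - 5 - (1-1) = 11
First group: deep chain of depth 5 + 11 sibling pairs
Remaining 0 groups: simple '[]' each

Answer: [[[[[]]]][][][][][][][][][][][]]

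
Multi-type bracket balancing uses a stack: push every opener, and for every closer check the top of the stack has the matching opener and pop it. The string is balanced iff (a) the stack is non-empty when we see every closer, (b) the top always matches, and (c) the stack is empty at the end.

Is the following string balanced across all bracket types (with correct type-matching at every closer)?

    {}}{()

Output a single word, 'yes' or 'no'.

Answer: no

Derivation:
pos 0: push '{'; stack = {
pos 1: '}' matches '{'; pop; stack = (empty)
pos 2: saw closer '}' but stack is empty → INVALID
Verdict: unmatched closer '}' at position 2 → no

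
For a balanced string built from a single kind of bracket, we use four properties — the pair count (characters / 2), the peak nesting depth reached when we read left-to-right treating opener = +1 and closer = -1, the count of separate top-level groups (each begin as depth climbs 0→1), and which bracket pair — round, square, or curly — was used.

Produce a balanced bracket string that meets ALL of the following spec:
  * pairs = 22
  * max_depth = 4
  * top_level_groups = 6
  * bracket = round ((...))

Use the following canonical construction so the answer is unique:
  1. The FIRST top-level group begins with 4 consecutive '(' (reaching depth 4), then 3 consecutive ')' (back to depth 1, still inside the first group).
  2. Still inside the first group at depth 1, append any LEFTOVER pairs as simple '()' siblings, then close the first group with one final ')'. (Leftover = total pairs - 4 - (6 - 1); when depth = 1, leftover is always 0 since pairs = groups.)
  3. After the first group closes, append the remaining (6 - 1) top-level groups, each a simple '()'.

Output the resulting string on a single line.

Spec: pairs=22 depth=4 groups=6
Leftover pairs = 22 - 4 - (6-1) = 13
First group: deep chain of depth 4 + 13 sibling pairs
Remaining 5 groups: simple '()' each

Answer: (((()))()()()()()()()()()()()()())()()()()()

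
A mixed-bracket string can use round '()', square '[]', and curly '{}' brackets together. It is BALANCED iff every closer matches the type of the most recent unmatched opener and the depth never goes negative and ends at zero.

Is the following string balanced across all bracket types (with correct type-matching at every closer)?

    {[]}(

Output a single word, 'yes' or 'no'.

pos 0: push '{'; stack = {
pos 1: push '['; stack = {[
pos 2: ']' matches '['; pop; stack = {
pos 3: '}' matches '{'; pop; stack = (empty)
pos 4: push '('; stack = (
end: stack still non-empty (() → INVALID
Verdict: unclosed openers at end: ( → no

Answer: no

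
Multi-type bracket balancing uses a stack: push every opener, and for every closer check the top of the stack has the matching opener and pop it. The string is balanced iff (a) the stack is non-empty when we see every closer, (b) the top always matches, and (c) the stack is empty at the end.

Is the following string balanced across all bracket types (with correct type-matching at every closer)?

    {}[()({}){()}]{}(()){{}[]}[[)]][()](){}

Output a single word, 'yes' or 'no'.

pos 0: push '{'; stack = {
pos 1: '}' matches '{'; pop; stack = (empty)
pos 2: push '['; stack = [
pos 3: push '('; stack = [(
pos 4: ')' matches '('; pop; stack = [
pos 5: push '('; stack = [(
pos 6: push '{'; stack = [({
pos 7: '}' matches '{'; pop; stack = [(
pos 8: ')' matches '('; pop; stack = [
pos 9: push '{'; stack = [{
pos 10: push '('; stack = [{(
pos 11: ')' matches '('; pop; stack = [{
pos 12: '}' matches '{'; pop; stack = [
pos 13: ']' matches '['; pop; stack = (empty)
pos 14: push '{'; stack = {
pos 15: '}' matches '{'; pop; stack = (empty)
pos 16: push '('; stack = (
pos 17: push '('; stack = ((
pos 18: ')' matches '('; pop; stack = (
pos 19: ')' matches '('; pop; stack = (empty)
pos 20: push '{'; stack = {
pos 21: push '{'; stack = {{
pos 22: '}' matches '{'; pop; stack = {
pos 23: push '['; stack = {[
pos 24: ']' matches '['; pop; stack = {
pos 25: '}' matches '{'; pop; stack = (empty)
pos 26: push '['; stack = [
pos 27: push '['; stack = [[
pos 28: saw closer ')' but top of stack is '[' (expected ']') → INVALID
Verdict: type mismatch at position 28: ')' closes '[' → no

Answer: no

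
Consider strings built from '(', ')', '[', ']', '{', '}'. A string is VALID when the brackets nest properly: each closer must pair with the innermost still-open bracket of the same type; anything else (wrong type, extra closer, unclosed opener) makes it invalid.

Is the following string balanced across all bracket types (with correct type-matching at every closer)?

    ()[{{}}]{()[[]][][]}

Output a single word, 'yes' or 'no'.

pos 0: push '('; stack = (
pos 1: ')' matches '('; pop; stack = (empty)
pos 2: push '['; stack = [
pos 3: push '{'; stack = [{
pos 4: push '{'; stack = [{{
pos 5: '}' matches '{'; pop; stack = [{
pos 6: '}' matches '{'; pop; stack = [
pos 7: ']' matches '['; pop; stack = (empty)
pos 8: push '{'; stack = {
pos 9: push '('; stack = {(
pos 10: ')' matches '('; pop; stack = {
pos 11: push '['; stack = {[
pos 12: push '['; stack = {[[
pos 13: ']' matches '['; pop; stack = {[
pos 14: ']' matches '['; pop; stack = {
pos 15: push '['; stack = {[
pos 16: ']' matches '['; pop; stack = {
pos 17: push '['; stack = {[
pos 18: ']' matches '['; pop; stack = {
pos 19: '}' matches '{'; pop; stack = (empty)
end: stack empty → VALID
Verdict: properly nested → yes

Answer: yes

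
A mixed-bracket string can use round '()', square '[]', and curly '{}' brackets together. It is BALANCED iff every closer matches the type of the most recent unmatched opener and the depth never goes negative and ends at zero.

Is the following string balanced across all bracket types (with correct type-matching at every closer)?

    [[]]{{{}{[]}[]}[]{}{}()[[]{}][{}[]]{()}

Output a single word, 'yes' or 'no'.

Answer: no

Derivation:
pos 0: push '['; stack = [
pos 1: push '['; stack = [[
pos 2: ']' matches '['; pop; stack = [
pos 3: ']' matches '['; pop; stack = (empty)
pos 4: push '{'; stack = {
pos 5: push '{'; stack = {{
pos 6: push '{'; stack = {{{
pos 7: '}' matches '{'; pop; stack = {{
pos 8: push '{'; stack = {{{
pos 9: push '['; stack = {{{[
pos 10: ']' matches '['; pop; stack = {{{
pos 11: '}' matches '{'; pop; stack = {{
pos 12: push '['; stack = {{[
pos 13: ']' matches '['; pop; stack = {{
pos 14: '}' matches '{'; pop; stack = {
pos 15: push '['; stack = {[
pos 16: ']' matches '['; pop; stack = {
pos 17: push '{'; stack = {{
pos 18: '}' matches '{'; pop; stack = {
pos 19: push '{'; stack = {{
pos 20: '}' matches '{'; pop; stack = {
pos 21: push '('; stack = {(
pos 22: ')' matches '('; pop; stack = {
pos 23: push '['; stack = {[
pos 24: push '['; stack = {[[
pos 25: ']' matches '['; pop; stack = {[
pos 26: push '{'; stack = {[{
pos 27: '}' matches '{'; pop; stack = {[
pos 28: ']' matches '['; pop; stack = {
pos 29: push '['; stack = {[
pos 30: push '{'; stack = {[{
pos 31: '}' matches '{'; pop; stack = {[
pos 32: push '['; stack = {[[
pos 33: ']' matches '['; pop; stack = {[
pos 34: ']' matches '['; pop; stack = {
pos 35: push '{'; stack = {{
pos 36: push '('; stack = {{(
pos 37: ')' matches '('; pop; stack = {{
pos 38: '}' matches '{'; pop; stack = {
end: stack still non-empty ({) → INVALID
Verdict: unclosed openers at end: { → no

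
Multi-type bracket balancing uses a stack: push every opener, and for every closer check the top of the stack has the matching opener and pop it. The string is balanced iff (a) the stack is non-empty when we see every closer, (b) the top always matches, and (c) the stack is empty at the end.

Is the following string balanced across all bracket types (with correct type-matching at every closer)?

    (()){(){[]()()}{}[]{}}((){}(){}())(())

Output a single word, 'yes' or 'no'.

pos 0: push '('; stack = (
pos 1: push '('; stack = ((
pos 2: ')' matches '('; pop; stack = (
pos 3: ')' matches '('; pop; stack = (empty)
pos 4: push '{'; stack = {
pos 5: push '('; stack = {(
pos 6: ')' matches '('; pop; stack = {
pos 7: push '{'; stack = {{
pos 8: push '['; stack = {{[
pos 9: ']' matches '['; pop; stack = {{
pos 10: push '('; stack = {{(
pos 11: ')' matches '('; pop; stack = {{
pos 12: push '('; stack = {{(
pos 13: ')' matches '('; pop; stack = {{
pos 14: '}' matches '{'; pop; stack = {
pos 15: push '{'; stack = {{
pos 16: '}' matches '{'; pop; stack = {
pos 17: push '['; stack = {[
pos 18: ']' matches '['; pop; stack = {
pos 19: push '{'; stack = {{
pos 20: '}' matches '{'; pop; stack = {
pos 21: '}' matches '{'; pop; stack = (empty)
pos 22: push '('; stack = (
pos 23: push '('; stack = ((
pos 24: ')' matches '('; pop; stack = (
pos 25: push '{'; stack = ({
pos 26: '}' matches '{'; pop; stack = (
pos 27: push '('; stack = ((
pos 28: ')' matches '('; pop; stack = (
pos 29: push '{'; stack = ({
pos 30: '}' matches '{'; pop; stack = (
pos 31: push '('; stack = ((
pos 32: ')' matches '('; pop; stack = (
pos 33: ')' matches '('; pop; stack = (empty)
pos 34: push '('; stack = (
pos 35: push '('; stack = ((
pos 36: ')' matches '('; pop; stack = (
pos 37: ')' matches '('; pop; stack = (empty)
end: stack empty → VALID
Verdict: properly nested → yes

Answer: yes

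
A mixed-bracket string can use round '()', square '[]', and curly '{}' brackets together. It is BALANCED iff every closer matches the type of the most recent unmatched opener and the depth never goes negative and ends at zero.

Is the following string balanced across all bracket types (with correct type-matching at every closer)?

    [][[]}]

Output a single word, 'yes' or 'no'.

pos 0: push '['; stack = [
pos 1: ']' matches '['; pop; stack = (empty)
pos 2: push '['; stack = [
pos 3: push '['; stack = [[
pos 4: ']' matches '['; pop; stack = [
pos 5: saw closer '}' but top of stack is '[' (expected ']') → INVALID
Verdict: type mismatch at position 5: '}' closes '[' → no

Answer: no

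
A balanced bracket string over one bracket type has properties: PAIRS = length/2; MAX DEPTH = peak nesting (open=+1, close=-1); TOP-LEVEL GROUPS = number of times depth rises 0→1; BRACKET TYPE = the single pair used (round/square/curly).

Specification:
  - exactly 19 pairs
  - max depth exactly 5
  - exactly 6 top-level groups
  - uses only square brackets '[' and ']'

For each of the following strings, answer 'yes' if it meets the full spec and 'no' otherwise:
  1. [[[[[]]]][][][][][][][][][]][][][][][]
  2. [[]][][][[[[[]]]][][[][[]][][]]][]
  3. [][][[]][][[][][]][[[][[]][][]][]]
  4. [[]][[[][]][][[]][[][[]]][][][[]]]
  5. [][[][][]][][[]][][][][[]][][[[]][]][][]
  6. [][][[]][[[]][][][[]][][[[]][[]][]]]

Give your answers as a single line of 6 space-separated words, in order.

Answer: yes no no no no no

Derivation:
String 1 '[[[[[]]]][][][][][][][][][]][][][][][]': depth seq [1 2 3 4 5 4 3 2 1 2 1 2 1 2 1 2 1 2 1 2 1 2 1 2 1 2 1 0 1 0 1 0 1 0 1 0 1 0]
  -> pairs=19 depth=5 groups=6 -> yes
String 2 '[[]][][][[[[[]]]][][[][[]][][]]][]': depth seq [1 2 1 0 1 0 1 0 1 2 3 4 5 4 3 2 1 2 1 2 3 2 3 4 3 2 3 2 3 2 1 0 1 0]
  -> pairs=17 depth=5 groups=5 -> no
String 3 '[][][[]][][[][][]][[[][[]][][]][]]': depth seq [1 0 1 0 1 2 1 0 1 0 1 2 1 2 1 2 1 0 1 2 3 2 3 4 3 2 3 2 3 2 1 2 1 0]
  -> pairs=17 depth=4 groups=6 -> no
String 4 '[[]][[[][]][][[]][[][[]]][][][[]]]': depth seq [1 2 1 0 1 2 3 2 3 2 1 2 1 2 3 2 1 2 3 2 3 4 3 2 1 2 1 2 1 2 3 2 1 0]
  -> pairs=17 depth=4 groups=2 -> no
String 5 '[][[][][]][][[]][][][][[]][][[[]][]][][]': depth seq [1 0 1 2 1 2 1 2 1 0 1 0 1 2 1 0 1 0 1 0 1 0 1 2 1 0 1 0 1 2 3 2 1 2 1 0 1 0 1 0]
  -> pairs=20 depth=3 groups=12 -> no
String 6 '[][][[]][[[]][][][[]][][[[]][[]][]]]': depth seq [1 0 1 0 1 2 1 0 1 2 3 2 1 2 1 2 1 2 3 2 1 2 1 2 3 4 3 2 3 4 3 2 3 2 1 0]
  -> pairs=18 depth=4 groups=4 -> no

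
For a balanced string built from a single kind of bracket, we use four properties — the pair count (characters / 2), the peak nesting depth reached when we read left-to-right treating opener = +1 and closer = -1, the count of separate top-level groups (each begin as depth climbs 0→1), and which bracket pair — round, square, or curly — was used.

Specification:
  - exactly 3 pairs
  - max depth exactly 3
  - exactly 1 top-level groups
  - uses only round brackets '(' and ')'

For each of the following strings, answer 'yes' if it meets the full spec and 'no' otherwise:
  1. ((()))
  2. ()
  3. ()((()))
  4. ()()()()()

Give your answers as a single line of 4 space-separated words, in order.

String 1 '((()))': depth seq [1 2 3 2 1 0]
  -> pairs=3 depth=3 groups=1 -> yes
String 2 '()': depth seq [1 0]
  -> pairs=1 depth=1 groups=1 -> no
String 3 '()((()))': depth seq [1 0 1 2 3 2 1 0]
  -> pairs=4 depth=3 groups=2 -> no
String 4 '()()()()()': depth seq [1 0 1 0 1 0 1 0 1 0]
  -> pairs=5 depth=1 groups=5 -> no

Answer: yes no no no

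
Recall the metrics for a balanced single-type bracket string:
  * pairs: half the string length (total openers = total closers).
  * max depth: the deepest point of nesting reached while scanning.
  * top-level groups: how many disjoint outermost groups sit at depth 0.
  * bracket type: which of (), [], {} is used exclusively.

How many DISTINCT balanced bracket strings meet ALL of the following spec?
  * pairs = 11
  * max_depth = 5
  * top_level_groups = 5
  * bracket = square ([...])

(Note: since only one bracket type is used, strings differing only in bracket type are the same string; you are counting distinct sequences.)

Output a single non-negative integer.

Answer: 375

Derivation:
Spec: pairs=11 depth=5 groups=5
Count(depth <= 5) = 3570
Count(depth <= 4) = 3195
Count(depth == 5) = 3570 - 3195 = 375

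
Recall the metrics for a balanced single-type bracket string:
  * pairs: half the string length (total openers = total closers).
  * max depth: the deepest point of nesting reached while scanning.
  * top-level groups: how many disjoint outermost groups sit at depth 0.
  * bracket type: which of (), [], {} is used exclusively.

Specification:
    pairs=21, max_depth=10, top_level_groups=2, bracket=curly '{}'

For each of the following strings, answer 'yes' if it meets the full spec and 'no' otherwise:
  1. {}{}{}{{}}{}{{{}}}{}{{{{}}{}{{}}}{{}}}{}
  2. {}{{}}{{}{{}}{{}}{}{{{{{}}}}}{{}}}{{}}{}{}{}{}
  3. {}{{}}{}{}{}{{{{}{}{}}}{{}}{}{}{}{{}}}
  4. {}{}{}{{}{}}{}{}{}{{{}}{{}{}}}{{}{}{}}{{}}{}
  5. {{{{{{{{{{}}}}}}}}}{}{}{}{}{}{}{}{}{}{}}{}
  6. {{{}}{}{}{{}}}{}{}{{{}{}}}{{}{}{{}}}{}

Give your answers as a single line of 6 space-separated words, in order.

Answer: no no no no yes no

Derivation:
String 1 '{}{}{}{{}}{}{{{}}}{}{{{{}}{}{{}}}{{}}}{}': depth seq [1 0 1 0 1 0 1 2 1 0 1 0 1 2 3 2 1 0 1 0 1 2 3 4 3 2 3 2 3 4 3 2 1 2 3 2 1 0 1 0]
  -> pairs=20 depth=4 groups=9 -> no
String 2 '{}{{}}{{}{{}}{{}}{}{{{{{}}}}}{{}}}{{}}{}{}{}{}': depth seq [1 0 1 2 1 0 1 2 1 2 3 2 1 2 3 2 1 2 1 2 3 4 5 6 5 4 3 2 1 2 3 2 1 0 1 2 1 0 1 0 1 0 1 0 1 0]
  -> pairs=23 depth=6 groups=8 -> no
String 3 '{}{{}}{}{}{}{{{{}{}{}}}{{}}{}{}{}{{}}}': depth seq [1 0 1 2 1 0 1 0 1 0 1 0 1 2 3 4 3 4 3 4 3 2 1 2 3 2 1 2 1 2 1 2 1 2 3 2 1 0]
  -> pairs=19 depth=4 groups=6 -> no
String 4 '{}{}{}{{}{}}{}{}{}{{{}}{{}{}}}{{}{}{}}{{}}{}': depth seq [1 0 1 0 1 0 1 2 1 2 1 0 1 0 1 0 1 0 1 2 3 2 1 2 3 2 3 2 1 0 1 2 1 2 1 2 1 0 1 2 1 0 1 0]
  -> pairs=22 depth=3 groups=11 -> no
String 5 '{{{{{{{{{{}}}}}}}}}{}{}{}{}{}{}{}{}{}{}}{}': depth seq [1 2 3 4 5 6 7 8 9 10 9 8 7 6 5 4 3 2 1 2 1 2 1 2 1 2 1 2 1 2 1 2 1 2 1 2 1 2 1 0 1 0]
  -> pairs=21 depth=10 groups=2 -> yes
String 6 '{{{}}{}{}{{}}}{}{}{{{}{}}}{{}{}{{}}}{}': depth seq [1 2 3 2 1 2 1 2 1 2 3 2 1 0 1 0 1 0 1 2 3 2 3 2 1 0 1 2 1 2 1 2 3 2 1 0 1 0]
  -> pairs=19 depth=3 groups=6 -> no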